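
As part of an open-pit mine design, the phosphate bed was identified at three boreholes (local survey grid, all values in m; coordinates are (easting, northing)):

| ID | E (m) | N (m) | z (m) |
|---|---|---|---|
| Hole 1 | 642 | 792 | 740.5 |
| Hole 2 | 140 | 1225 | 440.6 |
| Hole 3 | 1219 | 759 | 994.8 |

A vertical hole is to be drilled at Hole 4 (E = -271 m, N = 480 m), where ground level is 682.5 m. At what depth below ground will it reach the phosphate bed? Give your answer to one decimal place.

Two edge vectors: Hole 1→Hole 2 = (-502, 433, -299.9), Hole 1→Hole 3 = (577, -33, 254.3).
Normal n = (Hole 1→Hole 2) × (Hole 1→Hole 3) = (100215.2, -45383.7, -233275).
So ∂z/∂E = −n_x/n_z = 0.429601 and ∂z/∂N = −n_y/n_z = −0.194550.
Intercept c from Hole 1: 740.5 − 275.80 + 154.08 = 618.78.
At (-271, 480): z_contact = −116.42 − 93.38 + 618.78 = 408.97 m.
Depth below ground = 682.5 − 408.97 = 273.5 m.

273.5 m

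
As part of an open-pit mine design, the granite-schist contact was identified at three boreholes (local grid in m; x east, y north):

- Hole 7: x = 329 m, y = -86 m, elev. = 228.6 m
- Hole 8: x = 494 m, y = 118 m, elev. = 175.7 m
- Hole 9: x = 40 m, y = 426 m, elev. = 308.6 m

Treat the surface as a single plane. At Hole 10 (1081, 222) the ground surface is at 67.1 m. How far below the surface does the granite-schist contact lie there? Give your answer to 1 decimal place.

Two edge vectors: Hole 7→Hole 8 = (165, 204, -52.9), Hole 7→Hole 9 = (-289, 512, 80).
Normal n = (Hole 7→Hole 8) × (Hole 7→Hole 9) = (43404.8, 2088.1, 143436).
So ∂z/∂x = −n_x/n_z = −0.302607 and ∂z/∂y = −n_y/n_z = −0.014558.
Intercept c from Hole 7: 228.6 + 99.56 − 1.25 = 326.91.
At (1081, 222): z_contact = −327.12 − 3.23 + 326.91 = -3.44 m.
Depth below ground = 67.1 − (-3.44) = 70.5 m.

70.5 m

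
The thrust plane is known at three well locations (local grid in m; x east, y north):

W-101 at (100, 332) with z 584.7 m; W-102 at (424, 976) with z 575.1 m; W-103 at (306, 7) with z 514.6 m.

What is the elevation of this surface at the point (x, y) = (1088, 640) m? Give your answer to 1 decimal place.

Let the plane be z = a·x + b·y + c.
W-102−W-101: 324a + 644b = −9.6;  W-103−W-101: 206a − 325b = −70.1.
Solving gives a = −0.202822, b = 0.087134.
Then c = 584.7 − a·100 − b·332 = 576.05.
At (1088, 640): z = −220.7 + 55.8 + 576.05 = 411.1 m.

411.1 m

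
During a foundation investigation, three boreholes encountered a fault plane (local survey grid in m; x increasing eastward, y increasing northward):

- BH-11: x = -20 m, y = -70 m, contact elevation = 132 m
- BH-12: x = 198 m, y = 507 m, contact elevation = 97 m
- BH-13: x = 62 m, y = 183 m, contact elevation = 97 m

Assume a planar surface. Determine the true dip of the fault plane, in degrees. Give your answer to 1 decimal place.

Let the plane be z = a·x + b·y + c.
BH-12−BH-11: 218a + 577b = −35;  BH-13−BH-11: 82a + 253b = −35.
Solving gives a = 1.44643, b = −0.60714.
Gradient magnitude |∇z| = √(a² + b²) = √(2.09216 + 0.36862) = 1.56869.
True dip = arctan(1.56869) = 57.5°, dipping toward WNW (azimuth ≈ 293°).

57.5°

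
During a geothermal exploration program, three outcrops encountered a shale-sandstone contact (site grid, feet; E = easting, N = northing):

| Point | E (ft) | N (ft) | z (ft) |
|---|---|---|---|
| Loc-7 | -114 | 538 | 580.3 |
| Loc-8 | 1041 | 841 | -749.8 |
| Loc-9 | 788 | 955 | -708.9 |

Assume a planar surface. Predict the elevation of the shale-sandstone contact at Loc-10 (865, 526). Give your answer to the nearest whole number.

Let the plane be z = a·E + b·N + c.
Loc-8−Loc-7: 1155a + 303b = −1330.1;  Loc-9−Loc-7: 902a + 417b = −1289.2.
Solving gives a = −0.78733, b = −1.38855.
Then c = 580.3 − a·-114 − b·538 = 1237.59.
At (865, 526): z = −681.0 − 730.4 + 1237.59 = -173.8 ft.

-174 ft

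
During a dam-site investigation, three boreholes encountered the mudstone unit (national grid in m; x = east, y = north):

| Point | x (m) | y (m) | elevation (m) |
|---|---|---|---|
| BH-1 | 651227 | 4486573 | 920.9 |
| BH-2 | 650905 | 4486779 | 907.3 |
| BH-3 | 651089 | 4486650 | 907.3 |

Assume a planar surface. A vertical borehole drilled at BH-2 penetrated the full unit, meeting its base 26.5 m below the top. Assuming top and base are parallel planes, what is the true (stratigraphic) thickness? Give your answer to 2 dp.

Two edge vectors: BH-1→BH-2 = (-322, 206, -13.6), BH-1→BH-3 = (-138, 77, -13.6).
Normal n = (BH-1→BH-2) × (BH-1→BH-3) = (-1754.4, -2502.4, 3634).
So ∂z/∂x = −n_x/n_z = 0.48277 and ∂z/∂y = −n_y/n_z = 0.68861.
|∇z| = √(a²+b²) = 0.84098, so dip δ = arctan(0.84098) = 40.06°.
True thickness = vertical thickness × cos δ = 26.5 × cos 40.06° = 20.28 m.

20.28 m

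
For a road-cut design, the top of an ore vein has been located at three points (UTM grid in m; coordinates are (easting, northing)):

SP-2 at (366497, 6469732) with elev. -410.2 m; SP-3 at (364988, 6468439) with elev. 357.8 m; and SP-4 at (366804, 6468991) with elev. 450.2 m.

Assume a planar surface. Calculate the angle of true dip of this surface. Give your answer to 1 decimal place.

Let the plane be z = a·E + b·N + c.
SP-3−SP-2: −1509a − 1293b = 768;  SP-4−SP-2: 307a − 741b = 860.4.
Solving gives a = 0.35866, b = −1.01254.
Gradient magnitude |∇z| = √(a² + b²) = √(0.12864 + 1.02524) = 1.07418.
True dip = arctan(1.07418) = 47.0°, dipping toward NNW (azimuth ≈ 340°).

47.0°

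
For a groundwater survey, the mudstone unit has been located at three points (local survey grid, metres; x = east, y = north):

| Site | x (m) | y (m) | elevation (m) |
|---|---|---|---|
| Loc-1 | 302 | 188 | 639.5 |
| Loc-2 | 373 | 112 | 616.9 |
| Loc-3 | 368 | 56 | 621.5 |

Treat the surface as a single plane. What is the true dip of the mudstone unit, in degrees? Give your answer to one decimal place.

Two edge vectors: Loc-1→Loc-2 = (71, -76, -22.6), Loc-1→Loc-3 = (66, -132, -18).
Normal n = (Loc-1→Loc-2) × (Loc-1→Loc-3) = (-1615.2, -213.6, -4356).
So ∂z/∂x = −n_x/n_z = −0.37080 and ∂z/∂y = −n_y/n_z = −0.04904.
Gradient magnitude |∇z| = √(a² + b²) = √(0.13749 + 0.00240) = 0.37403.
True dip = arctan(0.37403) = 20.5°, dipping toward E (azimuth ≈ 082°).

20.5°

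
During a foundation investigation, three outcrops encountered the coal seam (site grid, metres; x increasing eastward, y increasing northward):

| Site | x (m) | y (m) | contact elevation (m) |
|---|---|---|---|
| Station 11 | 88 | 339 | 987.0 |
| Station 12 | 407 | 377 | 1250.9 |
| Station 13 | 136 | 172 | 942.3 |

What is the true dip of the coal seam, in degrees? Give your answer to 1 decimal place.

42.3°

Two edge vectors: Station 11→Station 12 = (319, 38, 263.9), Station 11→Station 13 = (48, -167, -44.7).
Normal n = (Station 11→Station 12) × (Station 11→Station 13) = (42372.7, 26926.5, -55097).
So ∂z/∂x = −n_x/n_z = 0.76906 and ∂z/∂y = −n_y/n_z = 0.48871.
Gradient magnitude |∇z| = √(a² + b²) = √(0.59145 + 0.23884) = 0.91120.
True dip = arctan(0.91120) = 42.3°, dipping toward WSW (azimuth ≈ 238°).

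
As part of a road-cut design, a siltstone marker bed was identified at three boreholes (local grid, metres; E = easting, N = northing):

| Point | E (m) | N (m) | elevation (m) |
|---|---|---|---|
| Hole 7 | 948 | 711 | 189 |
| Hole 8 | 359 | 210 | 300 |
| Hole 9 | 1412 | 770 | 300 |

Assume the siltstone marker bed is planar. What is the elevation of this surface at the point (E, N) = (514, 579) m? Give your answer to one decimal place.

130.6 m

Two edge vectors: Hole 7→Hole 8 = (-589, -501, 111), Hole 7→Hole 9 = (464, 59, 111).
Normal n = (Hole 7→Hole 8) × (Hole 7→Hole 9) = (-62160, 116883, 197713).
So ∂z/∂E = −n_x/n_z = 0.314395 and ∂z/∂N = −n_y/n_z = −0.591175.
Intercept c from Hole 7: 189 − 298.05 + 420.33 = 311.28.
At (514, 579): z = 161.6 − 342.3 + 311.28 = 130.6 m.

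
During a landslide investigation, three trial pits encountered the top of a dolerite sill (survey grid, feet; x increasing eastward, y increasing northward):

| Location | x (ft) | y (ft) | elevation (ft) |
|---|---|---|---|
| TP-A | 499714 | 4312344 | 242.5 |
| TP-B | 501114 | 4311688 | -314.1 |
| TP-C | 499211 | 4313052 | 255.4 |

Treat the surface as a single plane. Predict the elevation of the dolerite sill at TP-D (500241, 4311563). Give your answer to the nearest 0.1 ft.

Let the plane be z = a·x + b·y + c.
TP-B−TP-A: 1400a − 656b = −556.6;  TP-C−TP-A: −503a + 708b = 12.9.
Solving gives a = −0.583169599, b = −0.396093655.
Then c = 242.5 − a·499714 − b·4312344 = 1999752.61.
At (500241, 4311563): z = −291725.3 − 1707782.7 + 1999752.61 = 244.5 ft.

244.5 ft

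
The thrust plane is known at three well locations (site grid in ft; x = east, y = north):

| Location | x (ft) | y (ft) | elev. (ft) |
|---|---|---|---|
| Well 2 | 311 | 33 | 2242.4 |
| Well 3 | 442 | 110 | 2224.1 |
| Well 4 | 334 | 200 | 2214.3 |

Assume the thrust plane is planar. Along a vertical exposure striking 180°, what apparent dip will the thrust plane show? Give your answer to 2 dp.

9.21°

Let the plane be z = a·x + b·y + c.
Well 3−Well 2: 131a + 77b = −18.3;  Well 4−Well 2: 23a + 167b = −28.1.
Solving gives a = −0.04438, b = −0.16215.
Unit vector along 180° is (sin 180°, cos 180°) = (0.0000, -1.0000).
Slope in that direction = a·(0.0000) + b·(-1.0000) = 0.16215.
Apparent dip = arctan|0.16215| = 9.21° (true dip is 9.5°, so apparent ≤ true as expected).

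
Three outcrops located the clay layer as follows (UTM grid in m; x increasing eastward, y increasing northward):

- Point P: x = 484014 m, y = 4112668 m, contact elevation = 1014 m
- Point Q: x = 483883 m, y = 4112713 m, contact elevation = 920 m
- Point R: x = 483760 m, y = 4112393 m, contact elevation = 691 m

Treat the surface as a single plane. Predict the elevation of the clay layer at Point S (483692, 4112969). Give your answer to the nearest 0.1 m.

856.9 m

Two edge vectors: Point P→Point Q = (-131, 45, -94), Point P→Point R = (-254, -275, -323).
Normal n = (Point P→Point Q) × (Point P→Point R) = (-40385, -18437, 47455).
So ∂z/∂x = −n_x/n_z = 0.851016753 and ∂z/∂y = −n_y/n_z = 0.388515436.
Intercept c from Point P: 1014 − 411904.02 − 1597835.00 = −2008725.02.
At (483692, 4112969): z = 411630.0 + 1597951.9 − 2008725.02 = 856.9 m.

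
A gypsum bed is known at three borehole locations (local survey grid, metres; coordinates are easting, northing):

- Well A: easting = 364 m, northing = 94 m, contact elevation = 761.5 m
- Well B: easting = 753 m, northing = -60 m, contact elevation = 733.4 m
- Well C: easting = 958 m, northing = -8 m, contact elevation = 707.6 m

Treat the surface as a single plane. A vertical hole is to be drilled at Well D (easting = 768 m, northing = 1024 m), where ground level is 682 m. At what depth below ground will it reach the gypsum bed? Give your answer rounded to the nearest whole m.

Let the plane be z = a·easting + b·northing + c.
Well B−Well A: 389a − 154b = −28.1;  Well C−Well A: 594a − 102b = −53.9.
Solving gives a = −0.10492, b = −0.08255.
Then c = 761.5 − a·364 − b·94 = 807.45.
At (768, 1024): z_contact = −80.6 − 84.5 + 807.45 = 642.3 m.
Depth below ground = 682 − 642.3 = 40 m.

40 m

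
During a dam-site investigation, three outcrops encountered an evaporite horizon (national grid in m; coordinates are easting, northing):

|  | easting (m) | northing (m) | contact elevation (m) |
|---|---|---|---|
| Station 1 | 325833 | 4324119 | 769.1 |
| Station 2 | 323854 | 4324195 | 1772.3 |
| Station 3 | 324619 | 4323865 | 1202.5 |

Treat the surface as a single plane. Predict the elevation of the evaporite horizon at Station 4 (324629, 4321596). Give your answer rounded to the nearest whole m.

-176 m

Two edge vectors: Station 1→Station 2 = (-1979, 76, 1003.2), Station 1→Station 3 = (-1214, -254, 433.4).
Normal n = (Station 1→Station 2) × (Station 1→Station 3) = (287751.2, -360186.2, 594930).
So ∂z/∂easting = −n_x/n_z = −0.48367236 and ∂z/∂northing = −n_y/n_z = 0.60542618.
Intercept c from Station 1: 769.1 + 157596.42 − 2617934.87 = −2459569.35.
At (324629, 4321596): z = −157014.1 + 2616407.4 − 2459569.35 = -176.0 m.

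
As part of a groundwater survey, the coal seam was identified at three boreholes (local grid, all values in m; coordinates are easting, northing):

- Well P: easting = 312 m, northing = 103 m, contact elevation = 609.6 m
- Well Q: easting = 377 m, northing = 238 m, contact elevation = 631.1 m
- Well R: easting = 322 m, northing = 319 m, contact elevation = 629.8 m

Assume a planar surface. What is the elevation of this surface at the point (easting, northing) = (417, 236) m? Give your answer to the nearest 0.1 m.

637.0 m

Two edge vectors: Well P→Well Q = (65, 135, 21.5), Well P→Well R = (10, 216, 20.2).
Normal n = (Well P→Well Q) × (Well P→Well R) = (-1917, -1098, 12690).
So ∂z/∂easting = −n_x/n_z = 0.15106 and ∂z/∂northing = −n_y/n_z = 0.08652.
Intercept c from Well P: 609.6 − 47.13 − 8.91 = 553.56.
At (417, 236): z = 63.0 + 20.4 + 553.56 = 637.0 m.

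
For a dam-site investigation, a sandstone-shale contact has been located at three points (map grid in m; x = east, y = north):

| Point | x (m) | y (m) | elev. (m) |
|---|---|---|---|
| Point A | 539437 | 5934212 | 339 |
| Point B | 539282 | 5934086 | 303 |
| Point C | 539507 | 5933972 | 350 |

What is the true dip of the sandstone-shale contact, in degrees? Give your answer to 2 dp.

Let the plane be z = a·x + b·y + c.
Point B−Point A: −155a − 126b = −36;  Point C−Point A: 70a − 240b = 11.
Solving gives a = 0.21786, b = 0.01771.
Gradient magnitude |∇z| = √(a² + b²) = √(0.04746 + 0.00031) = 0.21858.
True dip = arctan(0.21858) = 12.33°, dipping toward W (azimuth ≈ 265°).

12.33°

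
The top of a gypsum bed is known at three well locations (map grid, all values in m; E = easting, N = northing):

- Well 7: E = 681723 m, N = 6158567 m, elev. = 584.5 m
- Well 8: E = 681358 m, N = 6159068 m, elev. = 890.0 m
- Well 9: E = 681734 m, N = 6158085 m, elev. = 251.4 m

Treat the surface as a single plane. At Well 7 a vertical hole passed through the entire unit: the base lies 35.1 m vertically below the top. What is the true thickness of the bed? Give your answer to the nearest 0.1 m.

28.7 m

Let the plane be z = a·E + b·N + c.
Well 8−Well 7: −365a + 501b = 305.5;  Well 9−Well 7: 11a − 482b = −333.1.
Solving gives a = 0.11520, b = 0.69371.
|∇z| = √(a²+b²) = 0.70321, so dip δ = arctan(0.70321) = 35.12°.
True thickness = vertical thickness × cos δ = 35.1 × cos 35.12° = 28.7 m.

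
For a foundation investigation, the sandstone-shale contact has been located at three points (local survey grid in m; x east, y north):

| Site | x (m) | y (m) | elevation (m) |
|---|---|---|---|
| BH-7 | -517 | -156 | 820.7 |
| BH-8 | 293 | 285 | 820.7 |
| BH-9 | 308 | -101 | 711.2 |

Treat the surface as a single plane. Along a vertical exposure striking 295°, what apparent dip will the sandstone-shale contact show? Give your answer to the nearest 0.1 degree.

14.3°

Two edge vectors: BH-7→BH-8 = (810, 441, 0), BH-7→BH-9 = (825, 55, -109.5).
Normal n = (BH-7→BH-8) × (BH-7→BH-9) = (-48289.5, 88695, -319275).
So ∂z/∂x = −n_x/n_z = −0.15125 and ∂z/∂y = −n_y/n_z = 0.27780.
Unit vector along 295° is (sin 295°, cos 295°) = (-0.9063, 0.4226).
Slope in that direction = a·(-0.9063) + b·(0.4226) = 0.25448.
Apparent dip = arctan|0.25448| = 14.3° (true dip is 17.6°, so apparent ≤ true as expected).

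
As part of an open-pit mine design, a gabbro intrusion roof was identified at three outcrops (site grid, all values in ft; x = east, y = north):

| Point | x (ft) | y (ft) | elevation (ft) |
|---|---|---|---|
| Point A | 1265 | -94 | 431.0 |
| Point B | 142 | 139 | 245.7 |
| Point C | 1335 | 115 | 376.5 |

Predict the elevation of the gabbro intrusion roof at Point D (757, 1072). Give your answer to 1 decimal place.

Let the plane be z = a·x + b·y + c.
Point B−Point A: −1123a + 233b = −185.3;  Point C−Point A: 70a + 209b = −54.5.
Solving gives a = 0.103695, b = −0.295496.
Then c = 431 − a·1265 − b·-94 = 272.05.
At (757, 1072): z = 78.5 − 316.8 + 272.05 = 33.8 ft.

33.8 ft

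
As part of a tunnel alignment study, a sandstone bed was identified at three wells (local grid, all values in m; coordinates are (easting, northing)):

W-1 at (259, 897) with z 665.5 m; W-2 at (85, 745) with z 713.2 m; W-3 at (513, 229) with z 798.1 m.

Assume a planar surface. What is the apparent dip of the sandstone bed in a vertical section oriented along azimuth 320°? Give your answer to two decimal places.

Two edge vectors: W-1→W-2 = (-174, -152, 47.7), W-1→W-3 = (254, -668, 132.6).
Normal n = (W-1→W-2) × (W-1→W-3) = (11708.4, 35188.2, 154840).
So ∂z/∂E = −n_x/n_z = −0.07562 and ∂z/∂N = −n_y/n_z = −0.22726.
Unit vector along 320° is (sin 320°, cos 320°) = (-0.6428, 0.7660).
Slope in that direction = a·(-0.6428) + b·(0.7660) = −0.12548.
Apparent dip = arctan|0.12548| = 7.15° (true dip is 13.5°, so apparent ≤ true as expected).

7.15°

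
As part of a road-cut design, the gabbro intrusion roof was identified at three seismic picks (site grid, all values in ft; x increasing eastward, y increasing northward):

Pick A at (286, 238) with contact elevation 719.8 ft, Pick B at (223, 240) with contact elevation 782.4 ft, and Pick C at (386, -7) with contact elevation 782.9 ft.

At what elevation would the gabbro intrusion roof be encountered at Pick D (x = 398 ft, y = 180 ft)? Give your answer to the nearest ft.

645 ft

Two edge vectors: Pick A→Pick B = (-63, 2, 62.6), Pick A→Pick C = (100, -245, 63.1).
Normal n = (Pick A→Pick B) × (Pick A→Pick C) = (15463.2, 10235.3, 15235).
So ∂z/∂x = −n_x/n_z = −1.01498 and ∂z/∂y = −n_y/n_z = −0.67183.
Intercept c from Pick A: 719.8 + 290.28 + 159.90 = 1169.98.
At (398, 180): z = −404.0 − 120.9 + 1169.98 = 645.1 ft.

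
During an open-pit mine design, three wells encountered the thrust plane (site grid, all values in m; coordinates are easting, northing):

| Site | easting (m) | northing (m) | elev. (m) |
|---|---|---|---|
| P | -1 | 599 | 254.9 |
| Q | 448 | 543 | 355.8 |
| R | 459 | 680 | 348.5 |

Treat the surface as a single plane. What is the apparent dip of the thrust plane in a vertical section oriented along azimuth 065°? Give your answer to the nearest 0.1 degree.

Let the plane be z = a·easting + b·northing + c.
Q−P: 449a − 56b = 100.9;  R−P: 460a + 81b = 93.6.
Solving gives a = 0.21591, b = −0.07062.
Unit vector along 065° is (sin 65°, cos 65°) = (0.9063, 0.4226).
Slope in that direction = a·(0.9063) + b·(0.4226) = 0.16584.
Apparent dip = arctan|0.16584| = 9.4° (true dip is 12.8°, so apparent ≤ true as expected).

9.4°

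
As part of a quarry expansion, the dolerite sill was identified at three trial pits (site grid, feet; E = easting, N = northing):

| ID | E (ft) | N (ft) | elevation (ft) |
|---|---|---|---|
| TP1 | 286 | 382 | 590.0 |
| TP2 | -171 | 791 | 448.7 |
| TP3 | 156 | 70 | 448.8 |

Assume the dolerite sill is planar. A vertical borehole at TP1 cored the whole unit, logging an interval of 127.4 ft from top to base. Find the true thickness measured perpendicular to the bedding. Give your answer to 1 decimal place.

110.6 ft

Let the plane be z = a·E + b·N + c.
TP2−TP1: −457a + 409b = −141.3;  TP3−TP1: −130a − 312b = −141.2.
Solving gives a = 0.52023, b = 0.23580.
|∇z| = √(a²+b²) = 0.57117, so dip δ = arctan(0.57117) = 29.73°.
True thickness = vertical thickness × cos δ = 127.4 × cos 29.73° = 110.6 ft.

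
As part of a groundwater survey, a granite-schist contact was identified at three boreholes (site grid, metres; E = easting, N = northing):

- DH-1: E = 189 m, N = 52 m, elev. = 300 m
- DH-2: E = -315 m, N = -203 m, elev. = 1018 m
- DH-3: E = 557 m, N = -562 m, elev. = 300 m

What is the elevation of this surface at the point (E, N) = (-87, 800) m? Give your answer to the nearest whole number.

Let the plane be z = a·E + b·N + c.
DH-2−DH-1: −504a − 255b = 718;  DH-3−DH-1: 368a − 614b = 0.
Solving gives a = −1.09312, b = −0.65516.
Then c = 300 − a·189 − b·52 = 540.67.
At (-87, 800): z = 95.1 − 524.1 + 540.67 = 111.6 m.

112 m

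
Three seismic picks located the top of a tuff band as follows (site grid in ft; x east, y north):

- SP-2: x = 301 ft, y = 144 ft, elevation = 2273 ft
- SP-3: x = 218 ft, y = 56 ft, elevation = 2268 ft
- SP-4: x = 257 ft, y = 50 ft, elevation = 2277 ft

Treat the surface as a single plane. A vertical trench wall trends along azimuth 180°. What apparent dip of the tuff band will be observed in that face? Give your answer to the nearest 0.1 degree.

8.0°

Let the plane be z = a·x + b·y + c.
SP-3−SP-2: −83a − 88b = −5;  SP-4−SP-2: −44a − 94b = 4.
Solving gives a = 0.20916, b = −0.14046.
Unit vector along 180° is (sin 180°, cos 180°) = (0.0000, -1.0000).
Slope in that direction = a·(0.0000) + b·(-1.0000) = 0.14046.
Apparent dip = arctan|0.14046| = 8.0° (true dip is 14.1°, so apparent ≤ true as expected).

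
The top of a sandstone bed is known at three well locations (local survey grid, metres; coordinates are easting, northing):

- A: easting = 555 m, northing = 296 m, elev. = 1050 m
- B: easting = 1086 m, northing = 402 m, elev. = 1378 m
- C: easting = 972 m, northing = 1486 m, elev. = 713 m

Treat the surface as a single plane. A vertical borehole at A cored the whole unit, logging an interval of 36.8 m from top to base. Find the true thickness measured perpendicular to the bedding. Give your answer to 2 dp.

27.32 m

Two edge vectors: A→B = (531, 106, 328), A→C = (417, 1190, -337).
Normal n = (A→B) × (A→C) = (-426042, 315723, 587688).
So ∂z/∂easting = −n_x/n_z = 0.72495 and ∂z/∂northing = −n_y/n_z = −0.53723.
|∇z| = √(a²+b²) = 0.90231, so dip δ = arctan(0.90231) = 42.06°.
True thickness = vertical thickness × cos δ = 36.8 × cos 42.06° = 27.32 m.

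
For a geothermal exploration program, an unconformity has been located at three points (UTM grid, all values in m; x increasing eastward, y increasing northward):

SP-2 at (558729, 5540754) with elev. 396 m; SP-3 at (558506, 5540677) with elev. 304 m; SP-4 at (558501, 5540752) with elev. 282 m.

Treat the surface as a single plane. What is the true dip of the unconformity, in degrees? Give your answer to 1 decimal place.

Two edge vectors: SP-2→SP-3 = (-223, -77, -92), SP-2→SP-4 = (-228, -2, -114).
Normal n = (SP-2→SP-3) × (SP-2→SP-4) = (8594, -4446, -17110).
So ∂z/∂x = −n_x/n_z = 0.50228 and ∂z/∂y = −n_y/n_z = −0.25985.
Gradient magnitude |∇z| = √(a² + b²) = √(0.25228 + 0.06752) = 0.56551.
True dip = arctan(0.56551) = 29.5°, dipping toward WNW (azimuth ≈ 297°).

29.5°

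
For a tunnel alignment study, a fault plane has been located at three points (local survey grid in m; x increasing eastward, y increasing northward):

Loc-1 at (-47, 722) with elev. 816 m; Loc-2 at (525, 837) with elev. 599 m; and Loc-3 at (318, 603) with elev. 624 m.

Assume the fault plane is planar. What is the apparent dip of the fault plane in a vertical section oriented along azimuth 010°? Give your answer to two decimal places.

11.22°

Two edge vectors: Loc-1→Loc-2 = (572, 115, -217), Loc-1→Loc-3 = (365, -119, -192).
Normal n = (Loc-1→Loc-2) × (Loc-1→Loc-3) = (-47903, 30619, -110043).
So ∂z/∂x = −n_x/n_z = −0.43531 and ∂z/∂y = −n_y/n_z = 0.27825.
Unit vector along 010° is (sin 10°, cos 10°) = (0.1736, 0.9848).
Slope in that direction = a·(0.1736) + b·(0.9848) = 0.19843.
Apparent dip = arctan|0.19843| = 11.22° (true dip is 27.3°, so apparent ≤ true as expected).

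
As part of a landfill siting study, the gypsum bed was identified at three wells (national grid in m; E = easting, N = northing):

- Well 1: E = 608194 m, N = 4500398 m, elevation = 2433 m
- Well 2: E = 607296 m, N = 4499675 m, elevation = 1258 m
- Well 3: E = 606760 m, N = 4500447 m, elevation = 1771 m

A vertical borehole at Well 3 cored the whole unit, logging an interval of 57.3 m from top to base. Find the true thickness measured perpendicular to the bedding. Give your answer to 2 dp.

38.08 m

Two edge vectors: Well 1→Well 2 = (-898, -723, -1175), Well 1→Well 3 = (-1434, 49, -662).
Normal n = (Well 1→Well 2) × (Well 1→Well 3) = (536201, 1090474, -1080784).
So ∂z/∂E = −n_x/n_z = 0.49612 and ∂z/∂N = −n_y/n_z = 1.00897.
|∇z| = √(a²+b²) = 1.12434, so dip δ = arctan(1.12434) = 48.35°.
True thickness = vertical thickness × cos δ = 57.3 × cos 48.35° = 38.08 m.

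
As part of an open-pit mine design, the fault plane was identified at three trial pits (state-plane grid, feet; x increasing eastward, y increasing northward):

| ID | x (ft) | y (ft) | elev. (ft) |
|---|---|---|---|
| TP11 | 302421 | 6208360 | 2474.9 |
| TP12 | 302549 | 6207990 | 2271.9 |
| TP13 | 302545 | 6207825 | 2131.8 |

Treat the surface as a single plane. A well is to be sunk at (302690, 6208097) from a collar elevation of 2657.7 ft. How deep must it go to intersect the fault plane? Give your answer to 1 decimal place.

182.6 ft

Two edge vectors: TP11→TP12 = (128, -370, -203), TP11→TP13 = (124, -535, -343.1).
Normal n = (TP11→TP12) × (TP11→TP13) = (18342, 18744.8, -22600).
So ∂z/∂x = −n_x/n_z = 0.811592920 and ∂z/∂y = −n_y/n_z = 0.829415929.
Intercept c from TP11: 2474.9 − 245442.74 − 5149312.68 = −5392280.52.
At (302690, 6208097): z_contact = 245661.06 + 5149094.54 − 5392280.52 = 2475.08 ft.
Depth below ground = 2657.7 − 2475.08 = 182.6 ft.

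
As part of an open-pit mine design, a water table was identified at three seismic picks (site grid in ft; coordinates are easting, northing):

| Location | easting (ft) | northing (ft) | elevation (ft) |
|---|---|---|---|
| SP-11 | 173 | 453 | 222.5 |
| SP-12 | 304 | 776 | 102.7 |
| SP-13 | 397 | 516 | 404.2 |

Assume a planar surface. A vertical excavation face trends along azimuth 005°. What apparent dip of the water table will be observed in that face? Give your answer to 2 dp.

Two edge vectors: SP-11→SP-12 = (131, 323, -119.8), SP-11→SP-13 = (224, 63, 181.7).
Normal n = (SP-11→SP-12) × (SP-11→SP-13) = (66236.5, -50637.9, -64099).
So ∂z/∂easting = −n_x/n_z = 1.03335 and ∂z/∂northing = −n_y/n_z = −0.79000.
Unit vector along 005° is (sin 5°, cos 5°) = (0.0872, 0.9962).
Slope in that direction = a·(0.0872) + b·(0.9962) = −0.69693.
Apparent dip = arctan|0.69693| = 34.87° (true dip is 52.4°, so apparent ≤ true as expected).

34.87°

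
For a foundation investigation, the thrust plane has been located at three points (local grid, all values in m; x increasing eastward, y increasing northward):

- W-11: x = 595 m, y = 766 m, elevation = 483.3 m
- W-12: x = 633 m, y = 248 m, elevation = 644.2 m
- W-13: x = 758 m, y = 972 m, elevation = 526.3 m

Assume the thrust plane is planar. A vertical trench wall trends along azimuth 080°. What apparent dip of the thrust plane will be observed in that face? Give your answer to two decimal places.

Let the plane be z = a·x + b·y + c.
W-12−W-11: 38a − 518b = 160.9;  W-13−W-11: 163a + 206b = 43.
Solving gives a = 0.60067, b = −0.26655.
Unit vector along 080° is (sin 80°, cos 80°) = (0.9848, 0.1736).
Slope in that direction = a·(0.9848) + b·(0.1736) = 0.54526.
Apparent dip = arctan|0.54526| = 28.60° (true dip is 33.3°, so apparent ≤ true as expected).

28.60°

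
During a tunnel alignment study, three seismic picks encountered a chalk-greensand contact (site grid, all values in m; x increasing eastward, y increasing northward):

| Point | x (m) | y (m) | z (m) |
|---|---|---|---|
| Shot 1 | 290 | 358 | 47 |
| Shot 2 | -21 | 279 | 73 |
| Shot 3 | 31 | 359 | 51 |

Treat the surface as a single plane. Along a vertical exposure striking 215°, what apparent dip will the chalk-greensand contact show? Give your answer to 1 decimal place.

Let the plane be z = a·x + b·y + c.
Shot 2−Shot 1: −311a − 79b = 26;  Shot 3−Shot 1: −259a + 1b = 4.
Solving gives a = −0.01646, b = −0.26430.
Unit vector along 215° is (sin 215°, cos 215°) = (-0.5736, -0.8192).
Slope in that direction = a·(-0.5736) + b·(-0.8192) = 0.22594.
Apparent dip = arctan|0.22594| = 12.7° (true dip is 14.8°, so apparent ≤ true as expected).

12.7°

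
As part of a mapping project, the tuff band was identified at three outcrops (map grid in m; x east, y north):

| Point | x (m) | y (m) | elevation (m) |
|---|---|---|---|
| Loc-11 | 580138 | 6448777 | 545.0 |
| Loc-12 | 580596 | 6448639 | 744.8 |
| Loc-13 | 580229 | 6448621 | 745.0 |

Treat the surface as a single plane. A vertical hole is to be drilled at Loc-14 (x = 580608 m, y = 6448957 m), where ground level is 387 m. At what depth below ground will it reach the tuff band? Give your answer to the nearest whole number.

38 m

Two edge vectors: Loc-11→Loc-12 = (458, -138, 199.8), Loc-11→Loc-13 = (91, -156, 200).
Normal n = (Loc-11→Loc-12) × (Loc-11→Loc-13) = (3568.8, -73418.2, -58890).
So ∂z/∂x = −n_x/n_z = 0.06060112 and ∂z/∂y = −n_y/n_z = −1.24670063.
Intercept c from Loc-11: 545 − 35157.01 + 8039694.34 = 8005082.32.
At (580608, 6448957): z_contact = 35185.5 − 8039918.7 + 8005082.32 = 349.1 m.
Depth below ground = 387 − 349.1 = 38 m.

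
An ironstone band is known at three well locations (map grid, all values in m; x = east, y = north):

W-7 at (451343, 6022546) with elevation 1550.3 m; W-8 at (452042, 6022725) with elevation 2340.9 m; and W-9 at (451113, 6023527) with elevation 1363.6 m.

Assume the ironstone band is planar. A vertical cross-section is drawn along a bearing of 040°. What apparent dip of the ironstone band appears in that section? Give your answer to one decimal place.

37.6°

Two edge vectors: W-7→W-8 = (699, 179, 790.6), W-7→W-9 = (-230, 981, -186.7).
Normal n = (W-7→W-8) × (W-7→W-9) = (-808997.9, -51334.7, 726889).
So ∂z/∂x = −n_x/n_z = 1.11296 and ∂z/∂y = −n_y/n_z = 0.07062.
Unit vector along 040° is (sin 40°, cos 40°) = (0.6428, 0.7660).
Slope in that direction = a·(0.6428) + b·(0.7660) = 0.76950.
Apparent dip = arctan|0.76950| = 37.6° (true dip is 48.1°, so apparent ≤ true as expected).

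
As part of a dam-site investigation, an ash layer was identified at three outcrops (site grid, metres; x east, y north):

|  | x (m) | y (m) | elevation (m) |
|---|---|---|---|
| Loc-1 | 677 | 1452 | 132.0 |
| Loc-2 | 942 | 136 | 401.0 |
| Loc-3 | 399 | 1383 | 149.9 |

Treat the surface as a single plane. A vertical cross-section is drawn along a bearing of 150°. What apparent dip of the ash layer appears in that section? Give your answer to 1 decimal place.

Two edge vectors: Loc-1→Loc-2 = (265, -1316, 269), Loc-1→Loc-3 = (-278, -69, 17.9).
Normal n = (Loc-1→Loc-2) × (Loc-1→Loc-3) = (-4995.4, -79525.5, -384133).
So ∂z/∂x = −n_x/n_z = −0.01300 and ∂z/∂y = −n_y/n_z = −0.20703.
Unit vector along 150° is (sin 150°, cos 150°) = (0.5000, -0.8660).
Slope in that direction = a·(0.5000) + b·(-0.8660) = 0.17279.
Apparent dip = arctan|0.17279| = 9.8° (true dip is 11.7°, so apparent ≤ true as expected).

9.8°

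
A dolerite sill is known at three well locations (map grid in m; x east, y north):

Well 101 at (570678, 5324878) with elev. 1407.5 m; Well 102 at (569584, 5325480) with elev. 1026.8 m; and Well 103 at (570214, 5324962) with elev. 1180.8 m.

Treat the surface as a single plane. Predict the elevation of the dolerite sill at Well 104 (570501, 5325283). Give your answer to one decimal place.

Let the plane be z = a·x + b·y + c.
Well 102−Well 101: −1094a + 602b = −380.7;  Well 103−Well 101: −464a + 84b = −226.7.
Solving gives a = 0.557506722, b = 0.380751419.
Then c = 1407.5 − a·570678 − b·5324878 = −2344204.18.
At (570501, 5325283): z = 318058.1 + 2027609.1 − 2344204.18 = 1463.0 m.

1463.0 m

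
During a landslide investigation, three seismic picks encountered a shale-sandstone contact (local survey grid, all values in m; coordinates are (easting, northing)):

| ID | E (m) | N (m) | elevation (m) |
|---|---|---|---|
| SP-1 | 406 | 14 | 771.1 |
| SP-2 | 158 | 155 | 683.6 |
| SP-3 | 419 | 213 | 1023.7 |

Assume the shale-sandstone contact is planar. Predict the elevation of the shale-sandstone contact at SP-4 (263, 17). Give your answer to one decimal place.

Two edge vectors: SP-1→SP-2 = (-248, 141, -87.5), SP-1→SP-3 = (13, 199, 252.6).
Normal n = (SP-1→SP-2) × (SP-1→SP-3) = (53029.1, 61507.3, -51185).
So ∂z/∂E = −n_x/n_z = 1.03603 and ∂z/∂N = −n_y/n_z = 1.20167.
Intercept c from SP-1: 771.1 − 420.63 − 16.82 = 333.65.
At (263, 17): z = 272.5 + 20.4 + 333.65 = 626.6 m.

626.6 m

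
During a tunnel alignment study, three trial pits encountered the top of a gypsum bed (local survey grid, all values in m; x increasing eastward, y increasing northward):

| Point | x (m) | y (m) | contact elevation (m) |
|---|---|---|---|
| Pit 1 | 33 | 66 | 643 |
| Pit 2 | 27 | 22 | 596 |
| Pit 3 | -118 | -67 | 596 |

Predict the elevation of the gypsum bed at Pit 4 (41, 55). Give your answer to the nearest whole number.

Let the plane be z = a·x + b·y + c.
Pit 2−Pit 1: −6a − 44b = −47;  Pit 3−Pit 1: −151a − 133b = −47.
Solving gives a = −0.71553, b = 1.16575.
Then c = 643 − a·33 − b·66 = 589.67.
At (41, 55): z = −29.3 + 64.1 + 589.67 = 624.5 m.

624 m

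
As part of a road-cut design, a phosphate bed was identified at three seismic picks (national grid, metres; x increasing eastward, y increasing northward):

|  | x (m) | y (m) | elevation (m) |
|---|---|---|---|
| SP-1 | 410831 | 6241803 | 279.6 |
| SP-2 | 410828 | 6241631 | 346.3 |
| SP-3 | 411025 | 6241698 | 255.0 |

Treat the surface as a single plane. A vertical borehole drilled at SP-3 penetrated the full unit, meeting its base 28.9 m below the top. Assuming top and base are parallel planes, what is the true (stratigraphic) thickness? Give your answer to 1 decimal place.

25.8 m

Let the plane be z = a·x + b·y + c.
SP-2−SP-1: −3a − 172b = 66.7;  SP-3−SP-1: 194a − 105b = −24.6.
Solving gives a = −0.33354, b = −0.38197.
|∇z| = √(a²+b²) = 0.50710, so dip δ = arctan(0.50710) = 26.89°.
True thickness = vertical thickness × cos δ = 28.9 × cos 26.89° = 25.8 m.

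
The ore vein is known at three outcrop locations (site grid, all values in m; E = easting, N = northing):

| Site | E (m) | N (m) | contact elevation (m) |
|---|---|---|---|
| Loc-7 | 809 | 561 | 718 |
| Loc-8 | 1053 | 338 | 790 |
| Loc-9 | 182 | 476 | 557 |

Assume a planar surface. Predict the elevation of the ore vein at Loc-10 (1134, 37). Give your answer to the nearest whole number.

Let the plane be z = a·E + b·N + c.
Loc-8−Loc-7: 244a − 223b = 72;  Loc-9−Loc-7: −627a − 85b = −161.
Solving gives a = 0.26173, b = −0.03650.
Then c = 718 − a·809 − b·561 = 526.74.
At (1134, 37): z = 296.8 − 1.4 + 526.74 = 822.2 m.

822 m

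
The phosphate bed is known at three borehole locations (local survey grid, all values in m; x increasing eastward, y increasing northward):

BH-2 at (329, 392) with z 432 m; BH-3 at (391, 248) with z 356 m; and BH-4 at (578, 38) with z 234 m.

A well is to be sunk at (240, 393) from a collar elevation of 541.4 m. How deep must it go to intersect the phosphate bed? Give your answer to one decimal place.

Let the plane be z = a·x + b·y + c.
BH-3−BH-2: 62a − 144b = −76;  BH-4−BH-2: 249a − 354b = −198.
Solving gives a = −0.11562, b = 0.47800.
Then c = 432 − a·329 − b·392 = 282.66.
At (240, 393): z_contact = −27.75 + 187.85 + 282.66 = 442.77 m.
Depth below ground = 541.4 − 442.77 = 98.6 m.

98.6 m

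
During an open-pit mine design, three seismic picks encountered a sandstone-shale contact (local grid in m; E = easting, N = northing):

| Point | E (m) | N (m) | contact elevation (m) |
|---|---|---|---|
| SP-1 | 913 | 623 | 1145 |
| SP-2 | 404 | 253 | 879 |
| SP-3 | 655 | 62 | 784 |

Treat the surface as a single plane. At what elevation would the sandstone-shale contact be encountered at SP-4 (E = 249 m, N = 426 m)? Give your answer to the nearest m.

971 m

Let the plane be z = a·E + b·N + c.
SP-2−SP-1: −509a − 370b = −266;  SP-3−SP-1: −258a − 561b = −361.
Solving gives a = 0.08236, b = 0.60562.
Then c = 1145 − a·913 − b·623 = 692.51.
At (249, 426): z = 20.5 + 258.0 + 692.51 = 971.0 m.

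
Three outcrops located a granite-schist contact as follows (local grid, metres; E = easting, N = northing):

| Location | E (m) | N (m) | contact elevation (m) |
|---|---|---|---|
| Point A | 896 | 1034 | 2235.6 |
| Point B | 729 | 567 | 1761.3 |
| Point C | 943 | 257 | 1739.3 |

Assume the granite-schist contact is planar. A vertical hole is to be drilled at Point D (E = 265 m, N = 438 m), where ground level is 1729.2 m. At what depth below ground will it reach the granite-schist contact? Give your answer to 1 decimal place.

Two edge vectors: Point A→Point B = (-167, -467, -474.3), Point A→Point C = (47, -777, -496.3).
Normal n = (Point A→Point B) × (Point A→Point C) = (-136759, -105174.2, 151708).
So ∂z/∂E = −n_x/n_z = 0.901462 and ∂z/∂N = −n_y/n_z = 0.693267.
Intercept c from Point A: 2235.6 − 807.71 − 716.84 = 711.05.
At (265, 438): z_contact = 238.89 + 303.65 + 711.05 = 1253.59 m.
Depth below ground = 1729.2 − 1253.59 = 475.6 m.

475.6 m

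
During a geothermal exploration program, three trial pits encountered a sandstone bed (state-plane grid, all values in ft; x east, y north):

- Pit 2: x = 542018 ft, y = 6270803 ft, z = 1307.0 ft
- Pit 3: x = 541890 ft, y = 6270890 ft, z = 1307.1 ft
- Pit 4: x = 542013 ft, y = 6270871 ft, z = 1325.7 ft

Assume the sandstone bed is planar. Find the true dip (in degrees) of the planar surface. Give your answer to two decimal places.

19.26°

Two edge vectors: Pit 2→Pit 3 = (-128, 87, 0.1), Pit 2→Pit 4 = (-5, 68, 18.7).
Normal n = (Pit 2→Pit 3) × (Pit 2→Pit 4) = (1620.1, 2393.1, -8269).
So ∂z/∂x = −n_x/n_z = 0.19592 and ∂z/∂y = −n_y/n_z = 0.28941.
Gradient magnitude |∇z| = √(a² + b²) = √(0.03839 + 0.08376) = 0.34949.
True dip = arctan(0.34949) = 19.26°, dipping toward SW (azimuth ≈ 214°).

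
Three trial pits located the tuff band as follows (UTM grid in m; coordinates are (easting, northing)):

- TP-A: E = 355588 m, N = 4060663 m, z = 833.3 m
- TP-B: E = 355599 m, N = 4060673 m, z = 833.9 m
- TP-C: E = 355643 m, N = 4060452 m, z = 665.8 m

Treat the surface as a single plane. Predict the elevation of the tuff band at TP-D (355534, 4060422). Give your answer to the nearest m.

Let the plane be z = a·E + b·N + c.
TP-B−TP-A: 11a + 10b = 0.6;  TP-C−TP-A: 55a − 211b = −167.5.
Solving gives a = −0.53932428, b = 0.65325670.
Then c = 833.3 − a·355588 − b·4060663 = −2460044.79.
At (355534, 4060422): z = −191748.1 + 2652497.9 − 2460044.79 = 705.0 m.

705 m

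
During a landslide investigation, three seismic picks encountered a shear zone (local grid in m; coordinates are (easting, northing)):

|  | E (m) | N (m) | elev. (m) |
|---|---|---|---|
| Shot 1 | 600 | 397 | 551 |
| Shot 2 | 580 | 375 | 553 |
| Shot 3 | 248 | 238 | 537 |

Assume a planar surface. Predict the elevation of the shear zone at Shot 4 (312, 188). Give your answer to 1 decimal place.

556.6 m

Let the plane be z = a·E + b·N + c.
Shot 2−Shot 1: −20a − 22b = 2;  Shot 3−Shot 1: −352a − 159b = −14.
Solving gives a = 0.13716, b = −0.21560.
Then c = 551 − a·600 − b·397 = 554.30.
At (312, 188): z = 42.8 − 40.5 + 554.30 = 556.6 m.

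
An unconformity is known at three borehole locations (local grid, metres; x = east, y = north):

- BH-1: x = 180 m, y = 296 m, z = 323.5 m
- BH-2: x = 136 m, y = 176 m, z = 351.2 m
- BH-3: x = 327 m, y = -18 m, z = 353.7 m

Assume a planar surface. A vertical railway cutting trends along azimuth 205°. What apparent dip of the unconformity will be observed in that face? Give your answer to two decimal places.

Two edge vectors: BH-1→BH-2 = (-44, -120, 27.7), BH-1→BH-3 = (147, -314, 30.2).
Normal n = (BH-1→BH-2) × (BH-1→BH-3) = (5073.8, 5400.7, 31456).
So ∂z/∂x = −n_x/n_z = −0.16130 and ∂z/∂y = −n_y/n_z = −0.17169.
Unit vector along 205° is (sin 205°, cos 205°) = (-0.4226, -0.9063).
Slope in that direction = a·(-0.4226) + b·(-0.9063) = 0.22377.
Apparent dip = arctan|0.22377| = 12.61° (true dip is 13.3°, so apparent ≤ true as expected).

12.61°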